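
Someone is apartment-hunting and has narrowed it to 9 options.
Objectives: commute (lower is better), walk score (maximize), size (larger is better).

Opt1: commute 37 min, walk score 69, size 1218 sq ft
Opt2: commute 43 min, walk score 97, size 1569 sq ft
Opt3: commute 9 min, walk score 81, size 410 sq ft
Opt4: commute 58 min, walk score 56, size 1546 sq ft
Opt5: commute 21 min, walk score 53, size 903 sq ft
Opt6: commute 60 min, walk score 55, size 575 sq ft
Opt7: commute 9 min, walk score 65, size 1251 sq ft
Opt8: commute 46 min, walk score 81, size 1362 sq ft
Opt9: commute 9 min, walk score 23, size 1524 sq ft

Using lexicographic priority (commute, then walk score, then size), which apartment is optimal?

Opt3

First minimize commute: best is 9, kept {Opt3, Opt7, Opt9}.
Then maximize walk score: best is 81, kept {Opt3}.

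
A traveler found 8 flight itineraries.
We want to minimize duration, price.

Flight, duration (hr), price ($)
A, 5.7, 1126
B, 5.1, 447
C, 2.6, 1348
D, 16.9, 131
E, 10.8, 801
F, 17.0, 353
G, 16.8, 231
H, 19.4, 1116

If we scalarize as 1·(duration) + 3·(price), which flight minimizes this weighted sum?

A: 1·5.7 + 3·1126 = 3383.7
B: 1·5.1 + 3·447 = 1346.1
C: 1·2.6 + 3·1348 = 4046.6
D: 1·16.9 + 3·131 = 409.9
E: 1·10.8 + 3·801 = 2413.8
F: 1·17.0 + 3·353 = 1076.0
G: 1·16.8 + 3·231 = 709.8
H: 1·19.4 + 3·1116 = 3367.4
Lowest: D at 409.9.

D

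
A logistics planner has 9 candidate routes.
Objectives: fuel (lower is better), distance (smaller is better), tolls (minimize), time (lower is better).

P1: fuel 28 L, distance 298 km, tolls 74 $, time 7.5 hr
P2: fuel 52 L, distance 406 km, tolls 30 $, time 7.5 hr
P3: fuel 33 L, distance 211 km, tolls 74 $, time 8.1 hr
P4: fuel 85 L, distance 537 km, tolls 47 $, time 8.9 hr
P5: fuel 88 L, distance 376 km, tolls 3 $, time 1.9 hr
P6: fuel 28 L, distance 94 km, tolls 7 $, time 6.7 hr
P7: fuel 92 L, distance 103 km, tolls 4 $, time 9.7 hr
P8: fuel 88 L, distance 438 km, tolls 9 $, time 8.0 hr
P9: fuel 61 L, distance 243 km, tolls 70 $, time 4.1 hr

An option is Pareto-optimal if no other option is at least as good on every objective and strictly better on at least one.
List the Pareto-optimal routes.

P1: dominated by P6 (fuel 28≤28, distance 94≤298, tolls 7≤74, time 6.7≤7.5).
P2: dominated by P6 (fuel 28≤52, distance 94≤406, tolls 7≤30, time 6.7≤7.5).
P3: dominated by P6 (fuel 28≤33, distance 94≤211, tolls 7≤74, time 6.7≤8.1).
P4: dominated by P2 (fuel 52≤85, distance 406≤537, tolls 30≤47, time 7.5≤8.9).
P5: not dominated (best tolls).
P6: not dominated (best distance).
P7: not dominated.
P8: dominated by P5 (fuel 88≤88, distance 376≤438, tolls 3≤9, time 1.9≤8.0).
P9: not dominated.

P5, P6, P7, P9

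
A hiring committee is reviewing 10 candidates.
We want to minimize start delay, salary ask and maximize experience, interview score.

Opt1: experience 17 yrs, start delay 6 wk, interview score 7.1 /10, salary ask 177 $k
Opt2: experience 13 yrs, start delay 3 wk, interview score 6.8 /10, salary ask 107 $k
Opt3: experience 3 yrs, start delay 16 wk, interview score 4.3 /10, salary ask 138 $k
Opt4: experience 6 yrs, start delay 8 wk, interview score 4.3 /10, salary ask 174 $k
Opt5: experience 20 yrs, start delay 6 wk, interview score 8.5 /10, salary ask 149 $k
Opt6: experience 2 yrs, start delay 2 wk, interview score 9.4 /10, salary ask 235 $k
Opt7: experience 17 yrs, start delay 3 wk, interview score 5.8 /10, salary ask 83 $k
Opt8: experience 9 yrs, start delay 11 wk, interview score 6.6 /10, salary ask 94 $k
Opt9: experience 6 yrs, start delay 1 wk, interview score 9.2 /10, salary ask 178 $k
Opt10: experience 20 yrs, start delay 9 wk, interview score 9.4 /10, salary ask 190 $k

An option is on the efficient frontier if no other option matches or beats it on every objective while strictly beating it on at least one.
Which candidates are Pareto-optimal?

Opt2, Opt5, Opt6, Opt7, Opt8, Opt9, Opt10

Opt1: dominated by Opt5 (experience 20≥17, start delay 6≤6, interview score 8.5≥7.1, salary ask 149≤177).
Opt2: not dominated.
Opt3: dominated by Opt2 (experience 13≥3, start delay 3≤16, interview score 6.8≥4.3, salary ask 107≤138).
Opt4: dominated by Opt2 (experience 13≥6, start delay 3≤8, interview score 6.8≥4.3, salary ask 107≤174).
Opt5: not dominated.
Opt6: not dominated.
Opt7: not dominated (best salary ask).
Opt8: not dominated.
Opt9: not dominated (best start delay).
Opt10: not dominated.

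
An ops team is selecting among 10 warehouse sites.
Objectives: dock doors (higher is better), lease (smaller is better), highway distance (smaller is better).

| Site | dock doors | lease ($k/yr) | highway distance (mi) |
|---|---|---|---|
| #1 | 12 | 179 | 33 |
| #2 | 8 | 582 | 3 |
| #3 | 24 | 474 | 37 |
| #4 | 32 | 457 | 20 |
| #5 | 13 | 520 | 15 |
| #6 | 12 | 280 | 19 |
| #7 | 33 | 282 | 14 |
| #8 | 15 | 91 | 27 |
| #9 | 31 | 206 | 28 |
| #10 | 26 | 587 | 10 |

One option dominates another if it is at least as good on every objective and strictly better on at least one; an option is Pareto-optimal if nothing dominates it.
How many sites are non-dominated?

#1: dominated by #8 (dock doors 15≥12, lease 91≤179, highway distance 27≤33).
#2: not dominated (best highway distance).
#3: dominated by #4 (dock doors 32≥24, lease 457≤474, highway distance 20≤37).
#4: dominated by #7 (dock doors 33≥32, lease 282≤457, highway distance 14≤20).
#5: dominated by #7 (dock doors 33≥13, lease 282≤520, highway distance 14≤15).
#6: not dominated.
#7: not dominated (best dock doors).
#8: not dominated (best lease).
#9: not dominated.
#10: not dominated.
Pareto-optimal: #2, #6, #7, #8, #9, #10 → 6.

6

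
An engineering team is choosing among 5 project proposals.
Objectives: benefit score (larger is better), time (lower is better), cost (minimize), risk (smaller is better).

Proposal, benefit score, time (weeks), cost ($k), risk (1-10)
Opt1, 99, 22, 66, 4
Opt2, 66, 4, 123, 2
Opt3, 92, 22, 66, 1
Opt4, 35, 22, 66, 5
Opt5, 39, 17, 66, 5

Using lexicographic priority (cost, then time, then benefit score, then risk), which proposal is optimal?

Opt5

First minimize cost: best is 66, kept {Opt1, Opt3, Opt4, Opt5}.
Then minimize time: best is 17, kept {Opt5}.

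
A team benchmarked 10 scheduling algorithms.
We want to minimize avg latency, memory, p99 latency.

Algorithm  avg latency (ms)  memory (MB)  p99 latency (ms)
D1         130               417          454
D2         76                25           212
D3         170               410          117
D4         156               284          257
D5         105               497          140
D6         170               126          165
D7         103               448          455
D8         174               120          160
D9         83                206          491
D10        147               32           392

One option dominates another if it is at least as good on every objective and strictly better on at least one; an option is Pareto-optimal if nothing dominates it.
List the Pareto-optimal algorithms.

D2, D3, D5, D6, D8

D1: dominated by D2 (avg latency 76≤130, memory 25≤417, p99 latency 212≤454).
D2: not dominated (best avg latency).
D3: not dominated (best p99 latency).
D4: dominated by D2 (avg latency 76≤156, memory 25≤284, p99 latency 212≤257).
D5: not dominated.
D6: not dominated.
D7: dominated by D2 (avg latency 76≤103, memory 25≤448, p99 latency 212≤455).
D8: not dominated.
D9: dominated by D2 (avg latency 76≤83, memory 25≤206, p99 latency 212≤491).
D10: dominated by D2 (avg latency 76≤147, memory 25≤32, p99 latency 212≤392).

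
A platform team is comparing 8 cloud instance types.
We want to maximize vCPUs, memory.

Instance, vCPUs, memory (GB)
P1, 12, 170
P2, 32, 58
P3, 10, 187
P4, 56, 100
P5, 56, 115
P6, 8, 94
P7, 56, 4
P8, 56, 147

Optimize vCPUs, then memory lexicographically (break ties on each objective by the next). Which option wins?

First maximize vCPUs: best is 56, kept {P4, P5, P7, P8}.
Then maximize memory: best is 147, kept {P8}.

P8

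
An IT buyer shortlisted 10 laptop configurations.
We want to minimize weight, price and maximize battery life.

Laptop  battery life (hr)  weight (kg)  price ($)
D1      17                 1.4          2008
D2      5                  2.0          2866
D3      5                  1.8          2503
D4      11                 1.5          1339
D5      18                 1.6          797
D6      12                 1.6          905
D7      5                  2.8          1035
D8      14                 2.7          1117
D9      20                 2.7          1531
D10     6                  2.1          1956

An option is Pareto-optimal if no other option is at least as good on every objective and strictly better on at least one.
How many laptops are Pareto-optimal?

4

D1: not dominated (best weight).
D2: dominated by D1 (battery life 17≥5, weight 1.4≤2.0, price 2008≤2866).
D3: dominated by D1 (battery life 17≥5, weight 1.4≤1.8, price 2008≤2503).
D4: not dominated.
D5: not dominated (best price).
D6: dominated by D5 (battery life 18≥12, weight 1.6≤1.6, price 797≤905).
D7: dominated by D5 (battery life 18≥5, weight 1.6≤2.8, price 797≤1035).
D8: dominated by D5 (battery life 18≥14, weight 1.6≤2.7, price 797≤1117).
D9: not dominated (best battery life).
D10: dominated by D4 (battery life 11≥6, weight 1.5≤2.1, price 1339≤1956).
Pareto-optimal: D1, D4, D5, D9 → 4.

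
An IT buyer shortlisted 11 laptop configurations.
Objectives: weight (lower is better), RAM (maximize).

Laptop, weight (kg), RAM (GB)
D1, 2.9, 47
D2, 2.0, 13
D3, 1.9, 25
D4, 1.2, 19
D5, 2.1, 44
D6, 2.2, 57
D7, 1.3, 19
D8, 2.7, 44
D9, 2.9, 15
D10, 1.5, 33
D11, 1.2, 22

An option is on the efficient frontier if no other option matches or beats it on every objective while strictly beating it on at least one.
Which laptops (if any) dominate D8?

D5, D6

D5: weight 2.1≤2.7, RAM 44≥44 — dominates D8.
D6: weight 2.2≤2.7, RAM 57≥44 — dominates D8.
Others (D1, D2, D3, D4, D7, D9, D10, D11) are each worse than D8 on at least one objective.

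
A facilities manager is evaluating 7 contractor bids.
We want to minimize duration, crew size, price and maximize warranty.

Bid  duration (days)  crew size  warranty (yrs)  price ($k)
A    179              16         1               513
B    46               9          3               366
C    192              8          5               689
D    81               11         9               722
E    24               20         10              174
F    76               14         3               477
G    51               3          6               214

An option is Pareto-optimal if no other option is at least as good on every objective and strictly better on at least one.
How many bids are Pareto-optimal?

4

A: dominated by B (duration 46≤179, crew size 9≤16, warranty 3≥1, price 366≤513).
B: not dominated.
C: dominated by G (duration 51≤192, crew size 3≤8, warranty 6≥5, price 214≤689).
D: not dominated.
E: not dominated (best duration).
F: dominated by B (duration 46≤76, crew size 9≤14, warranty 3≥3, price 366≤477).
G: not dominated (best crew size).
Pareto-optimal: B, D, E, G → 4.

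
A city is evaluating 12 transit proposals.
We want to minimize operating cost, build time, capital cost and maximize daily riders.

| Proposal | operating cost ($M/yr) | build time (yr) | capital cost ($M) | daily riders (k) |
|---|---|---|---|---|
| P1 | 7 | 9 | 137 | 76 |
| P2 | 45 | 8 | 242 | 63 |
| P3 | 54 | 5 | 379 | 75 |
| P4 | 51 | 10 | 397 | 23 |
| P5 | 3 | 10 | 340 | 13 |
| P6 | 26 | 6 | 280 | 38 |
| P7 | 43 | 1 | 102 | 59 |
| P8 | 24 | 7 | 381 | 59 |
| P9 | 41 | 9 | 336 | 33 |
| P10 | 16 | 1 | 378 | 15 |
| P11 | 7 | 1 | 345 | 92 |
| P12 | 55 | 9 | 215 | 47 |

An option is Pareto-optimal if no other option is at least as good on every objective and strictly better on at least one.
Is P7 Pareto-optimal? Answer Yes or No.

P1: worse on build time (9 vs 1).
P2: worse on operating cost (45 vs 43).
P3: worse on operating cost (54 vs 43).
P4: worse on operating cost (51 vs 43).
P5: worse on build time (10 vs 1).
P6: worse on build time (6 vs 1).
P8: worse on build time (7 vs 1).
P9: worse on build time (9 vs 1).
P10: worse on capital cost (378 vs 102).
P11: worse on capital cost (345 vs 102).
P12: worse on operating cost (55 vs 43).
No option is at least as good as P7 on every objective and strictly better on one.

Yes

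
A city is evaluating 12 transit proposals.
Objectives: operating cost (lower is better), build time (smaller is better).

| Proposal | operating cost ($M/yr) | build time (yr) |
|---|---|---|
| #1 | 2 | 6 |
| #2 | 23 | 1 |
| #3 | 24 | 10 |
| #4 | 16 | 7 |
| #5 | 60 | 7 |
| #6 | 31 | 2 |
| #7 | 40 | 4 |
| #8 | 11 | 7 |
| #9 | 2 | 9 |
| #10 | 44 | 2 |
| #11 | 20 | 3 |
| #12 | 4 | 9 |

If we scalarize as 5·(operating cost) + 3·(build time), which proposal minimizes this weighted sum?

#1

#1: 5·2 + 3·6 = 28
#2: 5·23 + 3·1 = 118
#3: 5·24 + 3·10 = 150
#4: 5·16 + 3·7 = 101
#5: 5·60 + 3·7 = 321
#6: 5·31 + 3·2 = 161
#7: 5·40 + 3·4 = 212
#8: 5·11 + 3·7 = 76
#9: 5·2 + 3·9 = 37
#10: 5·44 + 3·2 = 226
#11: 5·20 + 3·3 = 109
#12: 5·4 + 3·9 = 47
Lowest: #1 at 28.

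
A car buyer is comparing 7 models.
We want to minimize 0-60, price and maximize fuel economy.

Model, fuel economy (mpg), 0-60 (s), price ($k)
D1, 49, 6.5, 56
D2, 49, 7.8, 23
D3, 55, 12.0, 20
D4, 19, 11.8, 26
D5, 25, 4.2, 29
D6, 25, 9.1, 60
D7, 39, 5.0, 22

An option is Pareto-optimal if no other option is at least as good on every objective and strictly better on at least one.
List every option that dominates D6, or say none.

D1, D2, D5, D7

D1: fuel economy 49≥25, 0-60 6.5≤9.1, price 56≤60 — dominates D6.
D2: fuel economy 49≥25, 0-60 7.8≤9.1, price 23≤60 — dominates D6.
D5: fuel economy 25≥25, 0-60 4.2≤9.1, price 29≤60 — dominates D6.
D7: fuel economy 39≥25, 0-60 5.0≤9.1, price 22≤60 — dominates D6.
Others (D3, D4) are each worse than D6 on at least one objective.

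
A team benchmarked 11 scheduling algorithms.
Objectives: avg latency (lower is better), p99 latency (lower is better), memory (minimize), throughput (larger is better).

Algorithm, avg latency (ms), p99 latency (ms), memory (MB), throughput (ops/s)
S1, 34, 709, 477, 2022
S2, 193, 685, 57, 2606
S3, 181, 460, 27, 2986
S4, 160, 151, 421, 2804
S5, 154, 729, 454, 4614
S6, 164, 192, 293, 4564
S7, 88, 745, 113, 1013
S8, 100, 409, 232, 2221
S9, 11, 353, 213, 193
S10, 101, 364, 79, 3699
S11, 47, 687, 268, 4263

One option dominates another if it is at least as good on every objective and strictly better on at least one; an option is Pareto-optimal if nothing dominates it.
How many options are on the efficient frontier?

S1: not dominated.
S2: dominated by S3 (avg latency 181≤193, p99 latency 460≤685, memory 27≤57, throughput 2986≥2606).
S3: not dominated (best memory).
S4: not dominated (best p99 latency).
S5: not dominated (best throughput).
S6: not dominated.
S7: not dominated.
S8: not dominated.
S9: not dominated (best avg latency).
S10: not dominated.
S11: not dominated.
Pareto-optimal: S1, S3, S4, S5, S6, S7, S8, S9, S10, S11 → 10.

10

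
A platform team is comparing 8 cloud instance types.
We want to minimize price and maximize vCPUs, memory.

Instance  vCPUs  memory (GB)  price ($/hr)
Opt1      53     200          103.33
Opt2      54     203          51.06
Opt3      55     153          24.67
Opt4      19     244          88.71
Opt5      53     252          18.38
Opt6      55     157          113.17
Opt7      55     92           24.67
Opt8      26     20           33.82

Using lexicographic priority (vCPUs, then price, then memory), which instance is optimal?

Opt3

First maximize vCPUs: best is 55, kept {Opt3, Opt6, Opt7}.
Then minimize price: best is 24.67, kept {Opt3, Opt7}.
Then maximize memory: best is 153, kept {Opt3}.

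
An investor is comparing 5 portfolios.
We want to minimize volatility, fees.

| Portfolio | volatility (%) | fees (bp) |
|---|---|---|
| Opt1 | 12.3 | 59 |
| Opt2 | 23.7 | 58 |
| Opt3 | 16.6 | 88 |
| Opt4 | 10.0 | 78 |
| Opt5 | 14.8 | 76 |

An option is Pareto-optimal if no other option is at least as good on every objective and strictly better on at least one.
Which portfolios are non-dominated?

Opt1, Opt2, Opt4

Opt1: not dominated.
Opt2: not dominated (best fees).
Opt3: dominated by Opt1 (volatility 12.3≤16.6, fees 59≤88).
Opt4: not dominated (best volatility).
Opt5: dominated by Opt1 (volatility 12.3≤14.8, fees 59≤76).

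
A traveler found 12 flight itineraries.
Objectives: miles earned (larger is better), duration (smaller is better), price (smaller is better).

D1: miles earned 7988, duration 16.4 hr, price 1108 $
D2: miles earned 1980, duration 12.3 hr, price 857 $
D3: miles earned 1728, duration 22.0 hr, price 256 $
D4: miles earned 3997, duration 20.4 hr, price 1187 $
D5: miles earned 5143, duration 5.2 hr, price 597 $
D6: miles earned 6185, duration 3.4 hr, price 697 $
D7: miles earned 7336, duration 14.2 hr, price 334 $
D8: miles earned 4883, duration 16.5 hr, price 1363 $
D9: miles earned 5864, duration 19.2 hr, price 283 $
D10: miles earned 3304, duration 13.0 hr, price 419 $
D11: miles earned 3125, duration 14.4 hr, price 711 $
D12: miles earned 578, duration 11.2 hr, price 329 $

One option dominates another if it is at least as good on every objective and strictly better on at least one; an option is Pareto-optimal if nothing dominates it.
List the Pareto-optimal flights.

D1, D3, D5, D6, D7, D9, D10, D12

D1: not dominated (best miles earned).
D2: dominated by D5 (miles earned 5143≥1980, duration 5.2≤12.3, price 597≤857).
D3: not dominated (best price).
D4: dominated by D1 (miles earned 7988≥3997, duration 16.4≤20.4, price 1108≤1187).
D5: not dominated.
D6: not dominated (best duration).
D7: not dominated.
D8: dominated by D1 (miles earned 7988≥4883, duration 16.4≤16.5, price 1108≤1363).
D9: not dominated.
D10: not dominated.
D11: dominated by D5 (miles earned 5143≥3125, duration 5.2≤14.4, price 597≤711).
D12: not dominated.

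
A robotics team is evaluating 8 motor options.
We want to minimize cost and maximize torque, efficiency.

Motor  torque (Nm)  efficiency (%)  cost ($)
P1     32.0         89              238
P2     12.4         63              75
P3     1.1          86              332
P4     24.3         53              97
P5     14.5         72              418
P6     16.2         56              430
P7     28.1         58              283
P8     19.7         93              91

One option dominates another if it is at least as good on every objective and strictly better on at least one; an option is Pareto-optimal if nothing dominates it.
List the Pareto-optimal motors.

P1: not dominated (best torque).
P2: not dominated (best cost).
P3: dominated by P1 (torque 32.0≥1.1, efficiency 89≥86, cost 238≤332).
P4: not dominated.
P5: dominated by P1 (torque 32.0≥14.5, efficiency 89≥72, cost 238≤418).
P6: dominated by P1 (torque 32.0≥16.2, efficiency 89≥56, cost 238≤430).
P7: dominated by P1 (torque 32.0≥28.1, efficiency 89≥58, cost 238≤283).
P8: not dominated (best efficiency).

P1, P2, P4, P8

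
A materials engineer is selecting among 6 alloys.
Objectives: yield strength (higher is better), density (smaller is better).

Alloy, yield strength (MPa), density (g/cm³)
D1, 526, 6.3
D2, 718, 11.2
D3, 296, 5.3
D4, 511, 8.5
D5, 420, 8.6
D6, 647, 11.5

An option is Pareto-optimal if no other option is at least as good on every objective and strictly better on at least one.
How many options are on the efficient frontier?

D1: not dominated.
D2: not dominated (best yield strength).
D3: not dominated (best density).
D4: dominated by D1 (yield strength 526≥511, density 6.3≤8.5).
D5: dominated by D1 (yield strength 526≥420, density 6.3≤8.6).
D6: dominated by D2 (yield strength 718≥647, density 11.2≤11.5).
Pareto-optimal: D1, D2, D3 → 3.

3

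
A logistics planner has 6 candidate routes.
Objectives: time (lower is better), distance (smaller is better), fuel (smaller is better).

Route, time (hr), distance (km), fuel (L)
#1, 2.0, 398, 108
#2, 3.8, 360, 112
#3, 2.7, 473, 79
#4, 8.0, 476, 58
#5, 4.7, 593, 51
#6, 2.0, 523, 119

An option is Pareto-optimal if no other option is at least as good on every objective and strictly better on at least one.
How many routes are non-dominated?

#1: not dominated.
#2: not dominated (best distance).
#3: not dominated.
#4: not dominated.
#5: not dominated (best fuel).
#6: dominated by #1 (time 2.0≤2.0, distance 398≤523, fuel 108≤119).
Pareto-optimal: #1, #2, #3, #4, #5 → 5.

5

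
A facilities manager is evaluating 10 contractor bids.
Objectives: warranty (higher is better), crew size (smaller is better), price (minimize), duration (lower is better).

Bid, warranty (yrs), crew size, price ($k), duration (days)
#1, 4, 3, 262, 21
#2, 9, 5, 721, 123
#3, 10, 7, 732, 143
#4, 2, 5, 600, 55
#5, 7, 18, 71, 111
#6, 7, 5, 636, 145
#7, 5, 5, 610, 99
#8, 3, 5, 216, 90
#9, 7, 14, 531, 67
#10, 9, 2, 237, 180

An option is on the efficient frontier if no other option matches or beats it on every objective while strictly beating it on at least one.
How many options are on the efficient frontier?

9

#1: not dominated (best duration).
#2: not dominated.
#3: not dominated (best warranty).
#4: dominated by #1 (warranty 4≥2, crew size 3≤5, price 262≤600, duration 21≤55).
#5: not dominated (best price).
#6: not dominated.
#7: not dominated.
#8: not dominated.
#9: not dominated.
#10: not dominated (best crew size).
Pareto-optimal: #1, #2, #3, #5, #6, #7, #8, #9, #10 → 9.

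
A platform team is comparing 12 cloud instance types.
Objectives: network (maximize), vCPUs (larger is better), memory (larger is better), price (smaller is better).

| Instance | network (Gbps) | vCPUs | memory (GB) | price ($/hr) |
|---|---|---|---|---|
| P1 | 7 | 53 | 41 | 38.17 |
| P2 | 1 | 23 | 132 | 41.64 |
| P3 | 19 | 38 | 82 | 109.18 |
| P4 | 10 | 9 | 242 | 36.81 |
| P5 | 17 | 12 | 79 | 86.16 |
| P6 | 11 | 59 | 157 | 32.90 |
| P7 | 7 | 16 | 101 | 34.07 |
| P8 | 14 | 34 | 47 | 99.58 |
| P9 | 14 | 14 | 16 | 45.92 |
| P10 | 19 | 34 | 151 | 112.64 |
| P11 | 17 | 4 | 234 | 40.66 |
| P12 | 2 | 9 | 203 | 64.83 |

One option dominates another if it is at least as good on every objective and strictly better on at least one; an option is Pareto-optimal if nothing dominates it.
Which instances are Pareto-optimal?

P1: dominated by P6 (network 11≥7, vCPUs 59≥53, memory 157≥41, price 32.90≤38.17).
P2: dominated by P6 (network 11≥1, vCPUs 59≥23, memory 157≥132, price 32.90≤41.64).
P3: not dominated.
P4: not dominated (best memory).
P5: not dominated.
P6: not dominated (best vCPUs).
P7: dominated by P6 (network 11≥7, vCPUs 59≥16, memory 157≥101, price 32.90≤34.07).
P8: not dominated.
P9: not dominated.
P10: not dominated.
P11: not dominated.
P12: dominated by P4 (network 10≥2, vCPUs 9≥9, memory 242≥203, price 36.81≤64.83).

P3, P4, P5, P6, P8, P9, P10, P11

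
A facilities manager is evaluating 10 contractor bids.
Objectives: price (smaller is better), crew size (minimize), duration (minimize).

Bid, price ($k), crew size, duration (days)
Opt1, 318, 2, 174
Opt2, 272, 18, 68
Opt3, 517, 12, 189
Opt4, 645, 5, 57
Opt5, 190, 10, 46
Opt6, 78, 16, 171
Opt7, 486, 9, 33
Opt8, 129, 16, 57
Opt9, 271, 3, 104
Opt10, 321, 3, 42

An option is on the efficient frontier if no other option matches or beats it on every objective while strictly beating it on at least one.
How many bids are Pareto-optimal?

Opt1: not dominated (best crew size).
Opt2: dominated by Opt5 (price 190≤272, crew size 10≤18, duration 46≤68).
Opt3: dominated by Opt1 (price 318≤517, crew size 2≤12, duration 174≤189).
Opt4: dominated by Opt10 (price 321≤645, crew size 3≤5, duration 42≤57).
Opt5: not dominated.
Opt6: not dominated (best price).
Opt7: not dominated (best duration).
Opt8: not dominated.
Opt9: not dominated.
Opt10: not dominated.
Pareto-optimal: Opt1, Opt5, Opt6, Opt7, Opt8, Opt9, Opt10 → 7.

7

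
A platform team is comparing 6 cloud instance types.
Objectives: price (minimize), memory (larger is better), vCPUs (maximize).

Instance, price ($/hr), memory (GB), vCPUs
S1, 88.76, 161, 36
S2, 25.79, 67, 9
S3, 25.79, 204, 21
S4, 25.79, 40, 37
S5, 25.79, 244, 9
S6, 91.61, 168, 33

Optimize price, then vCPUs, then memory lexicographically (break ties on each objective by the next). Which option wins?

S4

First minimize price: best is 25.79, kept {S2, S3, S4, S5}.
Then maximize vCPUs: best is 37, kept {S4}.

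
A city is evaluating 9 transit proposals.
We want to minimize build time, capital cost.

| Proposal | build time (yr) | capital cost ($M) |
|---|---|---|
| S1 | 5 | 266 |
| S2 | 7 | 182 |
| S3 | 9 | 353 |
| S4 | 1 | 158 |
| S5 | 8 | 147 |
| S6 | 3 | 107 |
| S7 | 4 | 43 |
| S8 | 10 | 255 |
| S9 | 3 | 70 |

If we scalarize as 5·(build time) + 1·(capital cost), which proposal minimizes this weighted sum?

S7

S1: 5·5 + 1·266 = 291
S2: 5·7 + 1·182 = 217
S3: 5·9 + 1·353 = 398
S4: 5·1 + 1·158 = 163
S5: 5·8 + 1·147 = 187
S6: 5·3 + 1·107 = 122
S7: 5·4 + 1·43 = 63
S8: 5·10 + 1·255 = 305
S9: 5·3 + 1·70 = 85
Lowest: S7 at 63.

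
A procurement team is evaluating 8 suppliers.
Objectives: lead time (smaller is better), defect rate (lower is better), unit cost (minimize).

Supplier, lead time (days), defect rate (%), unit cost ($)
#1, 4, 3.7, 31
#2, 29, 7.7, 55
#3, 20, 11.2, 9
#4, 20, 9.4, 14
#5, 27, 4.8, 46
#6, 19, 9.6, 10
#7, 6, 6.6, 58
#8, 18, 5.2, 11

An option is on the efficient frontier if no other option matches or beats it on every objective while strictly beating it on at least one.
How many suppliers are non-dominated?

#1: not dominated (best lead time).
#2: dominated by #1 (lead time 4≤29, defect rate 3.7≤7.7, unit cost 31≤55).
#3: not dominated (best unit cost).
#4: dominated by #8 (lead time 18≤20, defect rate 5.2≤9.4, unit cost 11≤14).
#5: dominated by #1 (lead time 4≤27, defect rate 3.7≤4.8, unit cost 31≤46).
#6: not dominated.
#7: dominated by #1 (lead time 4≤6, defect rate 3.7≤6.6, unit cost 31≤58).
#8: not dominated.
Pareto-optimal: #1, #3, #6, #8 → 4.

4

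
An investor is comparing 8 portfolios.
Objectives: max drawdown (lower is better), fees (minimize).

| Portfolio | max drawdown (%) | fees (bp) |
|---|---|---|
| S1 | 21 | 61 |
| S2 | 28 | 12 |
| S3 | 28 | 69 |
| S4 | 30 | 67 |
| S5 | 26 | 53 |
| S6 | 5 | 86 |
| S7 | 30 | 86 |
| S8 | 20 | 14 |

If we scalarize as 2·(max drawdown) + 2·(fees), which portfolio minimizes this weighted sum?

S8

S1: 2·21 + 2·61 = 164
S2: 2·28 + 2·12 = 80
S3: 2·28 + 2·69 = 194
S4: 2·30 + 2·67 = 194
S5: 2·26 + 2·53 = 158
S6: 2·5 + 2·86 = 182
S7: 2·30 + 2·86 = 232
S8: 2·20 + 2·14 = 68
Lowest: S8 at 68.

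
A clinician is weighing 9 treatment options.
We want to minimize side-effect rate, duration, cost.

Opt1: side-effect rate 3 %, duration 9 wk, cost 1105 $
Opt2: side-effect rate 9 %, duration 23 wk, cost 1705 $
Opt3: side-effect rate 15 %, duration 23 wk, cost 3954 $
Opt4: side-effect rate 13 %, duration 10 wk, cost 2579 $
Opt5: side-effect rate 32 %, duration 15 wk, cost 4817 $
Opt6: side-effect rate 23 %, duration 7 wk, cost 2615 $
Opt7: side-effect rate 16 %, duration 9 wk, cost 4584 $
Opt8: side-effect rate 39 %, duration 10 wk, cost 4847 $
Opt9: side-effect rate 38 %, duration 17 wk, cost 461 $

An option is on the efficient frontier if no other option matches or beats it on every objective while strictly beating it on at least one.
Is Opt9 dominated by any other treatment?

No

Opt1: worse on cost (1105 vs 461).
Opt2: worse on duration (23 vs 17).
Opt3: worse on duration (23 vs 17).
Opt4: worse on cost (2579 vs 461).
Opt5: worse on cost (4817 vs 461).
Opt6: worse on cost (2615 vs 461).
Opt7: worse on cost (4584 vs 461).
Opt8: worse on side-effect rate (39 vs 38).
No option is at least as good as Opt9 on every objective and strictly better on one.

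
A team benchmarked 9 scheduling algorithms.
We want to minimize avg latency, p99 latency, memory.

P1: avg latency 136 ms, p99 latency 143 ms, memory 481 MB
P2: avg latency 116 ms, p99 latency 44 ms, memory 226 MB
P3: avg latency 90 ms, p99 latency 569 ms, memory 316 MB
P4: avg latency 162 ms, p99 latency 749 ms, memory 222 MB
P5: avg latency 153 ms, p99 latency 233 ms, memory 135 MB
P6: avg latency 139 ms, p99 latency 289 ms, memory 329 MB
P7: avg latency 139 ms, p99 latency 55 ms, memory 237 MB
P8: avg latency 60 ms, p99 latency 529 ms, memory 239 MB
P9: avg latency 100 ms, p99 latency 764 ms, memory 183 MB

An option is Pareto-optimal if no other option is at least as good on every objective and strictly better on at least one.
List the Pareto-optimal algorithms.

P1: dominated by P2 (avg latency 116≤136, p99 latency 44≤143, memory 226≤481).
P2: not dominated (best p99 latency).
P3: dominated by P8 (avg latency 60≤90, p99 latency 529≤569, memory 239≤316).
P4: dominated by P5 (avg latency 153≤162, p99 latency 233≤749, memory 135≤222).
P5: not dominated (best memory).
P6: dominated by P2 (avg latency 116≤139, p99 latency 44≤289, memory 226≤329).
P7: dominated by P2 (avg latency 116≤139, p99 latency 44≤55, memory 226≤237).
P8: not dominated (best avg latency).
P9: not dominated.

P2, P5, P8, P9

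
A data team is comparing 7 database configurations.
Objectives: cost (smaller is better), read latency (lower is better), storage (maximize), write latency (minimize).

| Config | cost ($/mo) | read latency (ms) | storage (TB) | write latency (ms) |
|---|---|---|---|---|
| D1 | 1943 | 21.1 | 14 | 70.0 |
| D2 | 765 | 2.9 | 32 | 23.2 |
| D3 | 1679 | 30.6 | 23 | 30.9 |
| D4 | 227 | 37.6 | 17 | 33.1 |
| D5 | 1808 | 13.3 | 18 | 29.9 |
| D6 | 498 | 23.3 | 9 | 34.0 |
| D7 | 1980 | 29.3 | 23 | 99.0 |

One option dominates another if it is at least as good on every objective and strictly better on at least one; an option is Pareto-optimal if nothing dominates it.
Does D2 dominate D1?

Yes

D2 vs D1: cost 765≤1943, read latency 2.9≤21.1, storage 32≥14, write latency 23.2≤70.0 — D2 is at least as good on every objective with at least one strict improvement.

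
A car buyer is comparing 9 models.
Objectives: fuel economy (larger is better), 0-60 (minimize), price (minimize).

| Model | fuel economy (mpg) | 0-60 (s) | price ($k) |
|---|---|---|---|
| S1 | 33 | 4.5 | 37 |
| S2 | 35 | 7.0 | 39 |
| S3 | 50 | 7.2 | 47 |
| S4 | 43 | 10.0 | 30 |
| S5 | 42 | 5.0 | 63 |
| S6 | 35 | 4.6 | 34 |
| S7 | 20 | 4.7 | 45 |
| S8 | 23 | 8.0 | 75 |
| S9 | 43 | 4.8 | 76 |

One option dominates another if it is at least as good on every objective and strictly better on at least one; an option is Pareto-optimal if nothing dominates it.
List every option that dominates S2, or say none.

S6

S6: fuel economy 35≥35, 0-60 4.6≤7.0, price 34≤39 — dominates S2.
Others (S1, S3, S4, S5, S7, S8, S9) are each worse than S2 on at least one objective.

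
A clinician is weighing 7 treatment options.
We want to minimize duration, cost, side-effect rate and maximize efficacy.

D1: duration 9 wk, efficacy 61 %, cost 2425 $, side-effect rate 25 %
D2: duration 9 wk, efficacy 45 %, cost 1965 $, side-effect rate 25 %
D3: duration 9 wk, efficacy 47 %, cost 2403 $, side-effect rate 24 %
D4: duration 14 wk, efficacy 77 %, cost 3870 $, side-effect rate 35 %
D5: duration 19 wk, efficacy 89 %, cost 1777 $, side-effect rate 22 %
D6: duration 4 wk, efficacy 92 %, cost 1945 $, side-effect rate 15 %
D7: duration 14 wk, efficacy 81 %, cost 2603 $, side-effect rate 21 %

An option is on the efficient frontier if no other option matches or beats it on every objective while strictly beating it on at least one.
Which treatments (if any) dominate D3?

D6: duration 4≤9, efficacy 92≥47, cost 1945≤2403, side-effect rate 15≤24 — dominates D3.
Others (D1, D2, D4, D5, D7) are each worse than D3 on at least one objective.

D6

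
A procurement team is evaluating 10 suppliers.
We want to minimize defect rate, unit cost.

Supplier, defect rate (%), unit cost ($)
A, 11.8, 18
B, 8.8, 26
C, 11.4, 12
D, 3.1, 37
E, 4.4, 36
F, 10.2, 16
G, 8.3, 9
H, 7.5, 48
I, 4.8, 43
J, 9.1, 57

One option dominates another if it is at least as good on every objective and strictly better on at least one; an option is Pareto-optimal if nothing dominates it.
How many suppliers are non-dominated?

3

A: dominated by C (defect rate 11.4≤11.8, unit cost 12≤18).
B: dominated by G (defect rate 8.3≤8.8, unit cost 9≤26).
C: dominated by G (defect rate 8.3≤11.4, unit cost 9≤12).
D: not dominated (best defect rate).
E: not dominated.
F: dominated by G (defect rate 8.3≤10.2, unit cost 9≤16).
G: not dominated (best unit cost).
H: dominated by D (defect rate 3.1≤7.5, unit cost 37≤48).
I: dominated by D (defect rate 3.1≤4.8, unit cost 37≤43).
J: dominated by B (defect rate 8.8≤9.1, unit cost 26≤57).
Pareto-optimal: D, E, G → 3.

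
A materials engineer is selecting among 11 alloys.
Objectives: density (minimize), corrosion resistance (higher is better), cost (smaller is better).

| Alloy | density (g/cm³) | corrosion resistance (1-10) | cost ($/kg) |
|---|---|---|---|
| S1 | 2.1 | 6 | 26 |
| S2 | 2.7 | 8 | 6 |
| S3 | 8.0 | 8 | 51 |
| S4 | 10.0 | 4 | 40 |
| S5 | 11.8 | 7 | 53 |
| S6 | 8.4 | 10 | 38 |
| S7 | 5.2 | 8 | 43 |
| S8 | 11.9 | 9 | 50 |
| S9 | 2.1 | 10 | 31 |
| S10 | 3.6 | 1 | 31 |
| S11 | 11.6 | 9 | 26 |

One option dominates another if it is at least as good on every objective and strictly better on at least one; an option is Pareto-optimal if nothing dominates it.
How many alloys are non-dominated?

4

S1: not dominated.
S2: not dominated (best cost).
S3: dominated by S2 (density 2.7≤8.0, corrosion resistance 8≥8, cost 6≤51).
S4: dominated by S1 (density 2.1≤10.0, corrosion resistance 6≥4, cost 26≤40).
S5: dominated by S2 (density 2.7≤11.8, corrosion resistance 8≥7, cost 6≤53).
S6: dominated by S9 (density 2.1≤8.4, corrosion resistance 10≥10, cost 31≤38).
S7: dominated by S2 (density 2.7≤5.2, corrosion resistance 8≥8, cost 6≤43).
S8: dominated by S6 (density 8.4≤11.9, corrosion resistance 10≥9, cost 38≤50).
S9: not dominated.
S10: dominated by S1 (density 2.1≤3.6, corrosion resistance 6≥1, cost 26≤31).
S11: not dominated.
Pareto-optimal: S1, S2, S9, S11 → 4.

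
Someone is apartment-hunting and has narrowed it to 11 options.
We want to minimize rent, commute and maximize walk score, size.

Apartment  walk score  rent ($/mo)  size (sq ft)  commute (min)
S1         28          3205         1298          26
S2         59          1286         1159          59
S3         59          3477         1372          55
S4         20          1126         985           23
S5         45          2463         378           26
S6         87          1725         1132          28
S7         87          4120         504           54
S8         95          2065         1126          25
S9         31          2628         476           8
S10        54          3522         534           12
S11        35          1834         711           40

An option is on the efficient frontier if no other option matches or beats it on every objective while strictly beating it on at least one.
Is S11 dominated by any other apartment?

S6 vs S11: walk score 87≥35, rent 1725≤1834, size 1132≥711, commute 28≤40 — S6 is at least as good on every objective and strictly better on at least one, so S6 dominates S11.

Yes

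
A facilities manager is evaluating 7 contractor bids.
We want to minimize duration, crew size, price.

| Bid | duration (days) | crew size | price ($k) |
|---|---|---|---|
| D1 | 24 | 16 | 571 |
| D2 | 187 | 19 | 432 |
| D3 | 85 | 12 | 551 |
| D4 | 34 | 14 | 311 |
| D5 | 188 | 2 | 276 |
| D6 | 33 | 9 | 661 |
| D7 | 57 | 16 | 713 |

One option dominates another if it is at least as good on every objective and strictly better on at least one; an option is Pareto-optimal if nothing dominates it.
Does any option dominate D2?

Yes

D4 vs D2: duration 34≤187, crew size 14≤19, price 311≤432 — D4 is at least as good on every objective and strictly better on at least one, so D4 dominates D2.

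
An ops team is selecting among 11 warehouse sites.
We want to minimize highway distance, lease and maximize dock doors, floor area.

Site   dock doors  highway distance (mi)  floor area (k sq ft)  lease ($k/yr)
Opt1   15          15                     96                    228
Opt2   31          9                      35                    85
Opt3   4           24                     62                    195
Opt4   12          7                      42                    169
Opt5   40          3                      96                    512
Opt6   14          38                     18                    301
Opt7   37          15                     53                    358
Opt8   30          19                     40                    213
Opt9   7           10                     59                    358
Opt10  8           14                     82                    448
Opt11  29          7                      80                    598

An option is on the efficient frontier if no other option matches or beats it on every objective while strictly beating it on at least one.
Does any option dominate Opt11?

Yes

Opt5 vs Opt11: dock doors 40≥29, highway distance 3≤7, floor area 96≥80, lease 512≤598 — Opt5 is at least as good on every objective and strictly better on at least one, so Opt5 dominates Opt11.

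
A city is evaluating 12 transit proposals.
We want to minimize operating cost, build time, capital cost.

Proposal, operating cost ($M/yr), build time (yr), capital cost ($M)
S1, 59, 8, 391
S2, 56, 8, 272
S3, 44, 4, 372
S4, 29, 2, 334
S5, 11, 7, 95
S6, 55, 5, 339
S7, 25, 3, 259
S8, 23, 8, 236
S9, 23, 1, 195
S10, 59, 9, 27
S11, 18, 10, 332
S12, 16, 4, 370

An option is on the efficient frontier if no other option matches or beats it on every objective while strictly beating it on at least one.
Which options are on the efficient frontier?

S1: dominated by S2 (operating cost 56≤59, build time 8≤8, capital cost 272≤391).
S2: dominated by S5 (operating cost 11≤56, build time 7≤8, capital cost 95≤272).
S3: dominated by S4 (operating cost 29≤44, build time 2≤4, capital cost 334≤372).
S4: dominated by S9 (operating cost 23≤29, build time 1≤2, capital cost 195≤334).
S5: not dominated (best operating cost).
S6: dominated by S4 (operating cost 29≤55, build time 2≤5, capital cost 334≤339).
S7: dominated by S9 (operating cost 23≤25, build time 1≤3, capital cost 195≤259).
S8: dominated by S5 (operating cost 11≤23, build time 7≤8, capital cost 95≤236).
S9: not dominated (best build time).
S10: not dominated (best capital cost).
S11: dominated by S5 (operating cost 11≤18, build time 7≤10, capital cost 95≤332).
S12: not dominated.

S5, S9, S10, S12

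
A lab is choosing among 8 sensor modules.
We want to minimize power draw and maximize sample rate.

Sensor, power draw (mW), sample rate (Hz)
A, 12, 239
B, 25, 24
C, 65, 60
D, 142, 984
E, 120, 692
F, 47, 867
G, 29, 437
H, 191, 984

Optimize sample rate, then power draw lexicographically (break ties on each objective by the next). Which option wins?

D

First maximize sample rate: best is 984, kept {D, H}.
Then minimize power draw: best is 142, kept {D}.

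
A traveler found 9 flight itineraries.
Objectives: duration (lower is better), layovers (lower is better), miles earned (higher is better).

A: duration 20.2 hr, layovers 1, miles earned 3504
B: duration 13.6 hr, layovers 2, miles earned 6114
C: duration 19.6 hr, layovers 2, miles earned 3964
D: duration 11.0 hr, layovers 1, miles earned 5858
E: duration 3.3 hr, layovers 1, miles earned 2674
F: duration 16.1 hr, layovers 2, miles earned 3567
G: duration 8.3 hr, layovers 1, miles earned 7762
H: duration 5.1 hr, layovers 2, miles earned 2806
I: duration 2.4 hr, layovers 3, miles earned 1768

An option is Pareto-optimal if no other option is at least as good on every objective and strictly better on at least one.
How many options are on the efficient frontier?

A: dominated by D (duration 11.0≤20.2, layovers 1≤1, miles earned 5858≥3504).
B: dominated by G (duration 8.3≤13.6, layovers 1≤2, miles earned 7762≥6114).
C: dominated by B (duration 13.6≤19.6, layovers 2≤2, miles earned 6114≥3964).
D: dominated by G (duration 8.3≤11.0, layovers 1≤1, miles earned 7762≥5858).
E: not dominated.
F: dominated by B (duration 13.6≤16.1, layovers 2≤2, miles earned 6114≥3567).
G: not dominated (best miles earned).
H: not dominated.
I: not dominated (best duration).
Pareto-optimal: E, G, H, I → 4.

4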